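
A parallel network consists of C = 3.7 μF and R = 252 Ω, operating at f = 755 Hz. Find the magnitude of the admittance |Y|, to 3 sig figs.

18.0 mS

ω = 2πf = 4744 rad/s
X_C = 1/(ωC) = 57.0 Ω
Parallel: admittances add. Y = 1/R + jωC
Y = (0.00397 + j0.0176) S
|Y| = 0.0180 S → |Z| = 1/|Y| = 55.6 Ω, ∠Z = −∠Y = -77.3°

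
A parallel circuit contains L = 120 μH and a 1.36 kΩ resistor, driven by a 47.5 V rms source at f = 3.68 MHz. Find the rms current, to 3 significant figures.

ω = 2πf = 2.312e+07 rad/s
X_L = ωL = 2770 Ω
Parallel: admittances add. Y = 1/R + 1/(jωL)
Y = (0.000735 − j0.000360) S
|Y| = 0.000819 S → |Z| = 1/|Y| = 1220 Ω, ∠Z = −∠Y = 26.1°
I = V/|Z| = 47.5/1220 = 38.9 mA

38.9 mA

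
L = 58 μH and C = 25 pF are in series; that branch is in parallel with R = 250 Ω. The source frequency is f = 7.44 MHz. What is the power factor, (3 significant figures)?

0.991

ω = 2πf = 4.675e+07 rad/s
X_L = ωL = 2710 Ω
X_C = 1/(ωC) = 856 Ω
Branch 1: Z₁ = R = 250 Ω
Branch 2 (series LC): Z₂ = j(X_L − X_C) = j1860 Ω
Parallel: Z = Z₁Z₂/(Z₁+Z₂), |Z| = 248 Ω, ∠Z = 7.67°
cos φ = cos(7.67°) = 0.991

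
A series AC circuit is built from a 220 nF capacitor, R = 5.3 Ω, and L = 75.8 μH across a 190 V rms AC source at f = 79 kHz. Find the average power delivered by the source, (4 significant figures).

ω = 2πf = 496400 rad/s
X_L = ωL = 37.62 Ω
X_C = 1/(ωC) = 9.157 Ω
Net reactance X = X_L − X_C = 28.47 Ω
Z = 5.300 + j28.47 Ω
|Z| = √(5.300² + 28.47²) = 28.96 Ω
∠Z = arctan(28.47/5.300) = 79.45°
I = V/|Z| = 6.562 A
P = VI cos φ = 190 × 6.562 × cos(79.45°) = 228.2 W

228.2 W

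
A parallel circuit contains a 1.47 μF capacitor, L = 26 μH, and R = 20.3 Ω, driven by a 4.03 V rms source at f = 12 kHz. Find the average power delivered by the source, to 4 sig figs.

800.0 mW

ω = 2πf = 75400 rad/s
X_L = ωL = 1.960 Ω
X_C = 1/(ωC) = 9.022 Ω
Parallel: admittances add. Y = 1/R + 1/(jωL) + jωC
Y = (0.04926 − j0.3993) S
|Y| = 0.4023 S → |Z| = 1/|Y| = 2.486 Ω, ∠Z = −∠Y = 82.97°
I = V/|Z| = 1.621 A
P = VI cos φ = 4.03 × 1.621 × cos(82.97°) = 800.0 mW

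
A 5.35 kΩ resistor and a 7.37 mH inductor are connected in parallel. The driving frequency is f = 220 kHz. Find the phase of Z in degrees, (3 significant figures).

ω = 2πf = 1.382e+06 rad/s
X_L = ωL = 10200 Ω
Parallel: admittances add. Y = 1/R + 1/(jωL)
Y = (0.000187 − j9.82e-05) S
|Y| = 0.000211 S → |Z| = 1/|Y| = 4740 Ω, ∠Z = −∠Y = 27.7°

27.7°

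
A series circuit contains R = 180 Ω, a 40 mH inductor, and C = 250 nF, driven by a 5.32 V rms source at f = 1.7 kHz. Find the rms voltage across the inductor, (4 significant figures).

12.12 V

ω = 2πf = 10680 rad/s
X_L = ωL = 427.3 Ω
X_C = 1/(ωC) = 374.5 Ω
Net reactance X = X_L − X_C = 52.77 Ω
Z = 180.0 + j52.77 Ω
|Z| = √(180.0² + 52.77²) = 187.6 Ω
I = V/|Z| = 28.36 mA
V_L = I·|Z_L| = 0.02836 × 427.3 = 12.12 V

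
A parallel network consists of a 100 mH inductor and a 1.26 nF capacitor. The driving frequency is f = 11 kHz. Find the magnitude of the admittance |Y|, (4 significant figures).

ω = 2πf = 69120 rad/s
X_L = ωL = 6912 Ω
X_C = 1/(ωC) = 11480 Ω
Parallel: admittances add. Y = 1/(jωL) + jωC
Y = (0 − j5.76e-05) S
|Y| = 5.76e-05 S → |Z| = 1/|Y| = 17360 Ω, ∠Z = −∠Y = 90.00°

57.60 μS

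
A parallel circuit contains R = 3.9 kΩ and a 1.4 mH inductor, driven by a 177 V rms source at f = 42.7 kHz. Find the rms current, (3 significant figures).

473 mA

ω = 2πf = 268300 rad/s
X_L = ωL = 376 Ω
Parallel: admittances add. Y = 1/R + 1/(jωL)
Y = (0.000256 − j0.00266) S
|Y| = 0.00267 S → |Z| = 1/|Y| = 374 Ω, ∠Z = −∠Y = 84.5°
I = V/|Z| = 177/374 = 473 mA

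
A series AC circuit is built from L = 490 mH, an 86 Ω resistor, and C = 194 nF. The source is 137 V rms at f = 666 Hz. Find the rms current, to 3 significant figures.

166 mA

ω = 2πf = 4185 rad/s
X_L = ωL = 2050 Ω
X_C = 1/(ωC) = 1230 Ω
Net reactance X = X_L − X_C = 819 Ω
Z = 86.0 + j819 Ω
|Z| = √(86.0² + 819²) = 823 Ω
I = V/|Z| = 137/823 = 166 mA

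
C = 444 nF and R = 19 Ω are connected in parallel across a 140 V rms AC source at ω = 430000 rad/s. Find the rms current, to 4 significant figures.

X_C = 1/(ωC) = 5.238 Ω
Parallel: admittances add. Y = 1/R + jωC
Y = (0.05263 + j0.1909) S
|Y| = 0.1980 S → |Z| = 1/|Y| = 5.049 Ω, ∠Z = −∠Y = -74.59°
I = V/|Z| = 140/5.049 = 27.73 A

27.73 A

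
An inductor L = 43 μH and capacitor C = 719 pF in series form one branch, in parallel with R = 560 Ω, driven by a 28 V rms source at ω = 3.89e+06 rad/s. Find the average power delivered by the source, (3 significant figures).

1.40 W

X_L = ωL = 167 Ω
X_C = 1/(ωC) = 358 Ω
Branch 1: Z₁ = R = 560 Ω
Branch 2 (series LC): Z₂ = j(X_L − X_C) = −j190 Ω
Parallel: Z = Z₁Z₂/(Z₁+Z₂), |Z| = 180 Ω, ∠Z = -71.2°
I = V/|Z| = 155 mA
P = VI cos φ = 28 × 0.155 × cos(-71.2°) = 1.40 W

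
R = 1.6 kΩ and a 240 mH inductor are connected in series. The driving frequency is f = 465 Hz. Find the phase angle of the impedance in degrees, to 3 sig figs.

ω = 2πf = 2922 rad/s
X_L = ωL = 701 Ω
Z = 1600 + j701 Ω
|Z| = √(1600² + 701²) = 1750 Ω
∠Z = arctan(701/1600) = 23.7°

23.7°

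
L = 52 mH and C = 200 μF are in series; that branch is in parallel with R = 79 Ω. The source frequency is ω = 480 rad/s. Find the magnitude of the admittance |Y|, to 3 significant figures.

X_L = ωL = 25.0 Ω
X_C = 1/(ωC) = 10.4 Ω
Branch 1: Z₁ = R = 79.0 Ω
Branch 2 (series LC): Z₂ = j(X_L − X_C) = j14.5 Ω
Parallel: Z = Z₁Z₂/(Z₁+Z₂), |Z| = 14.3 Ω, ∠Z = 79.6°
|Y| = 1/|Z| = 69.9 mS

69.9 mS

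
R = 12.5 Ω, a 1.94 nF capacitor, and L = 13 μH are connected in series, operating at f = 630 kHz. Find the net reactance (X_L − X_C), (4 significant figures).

ω = 2πf = 3.958e+06 rad/s
X_L = ωL = 51.46 Ω
X_C = 1/(ωC) = 130.2 Ω
X = 51.46 − 130.2 = -78.76 Ω

-78.76 Ω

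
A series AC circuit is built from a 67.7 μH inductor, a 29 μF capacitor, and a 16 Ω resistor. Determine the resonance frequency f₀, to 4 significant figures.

ω₀ = 1/√(LC) = 1/√(6.77e-05 × 2.9e-05) = 22570 rad/s
f₀ = ω₀/(2π) = 3.592 kHz

3.592 kHz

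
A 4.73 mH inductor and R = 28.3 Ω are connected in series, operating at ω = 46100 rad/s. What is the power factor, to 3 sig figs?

0.129

X_L = ωL = 218 Ω
Z = 28.3 + j218 Ω
|Z| = √(28.3² + 218²) = 220 Ω
∠Z = arctan(218/28.3) = 82.6°
cos φ = cos(82.6°) = 0.129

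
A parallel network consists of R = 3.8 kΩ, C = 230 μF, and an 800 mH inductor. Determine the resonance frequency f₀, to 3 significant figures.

11.7 Hz

ω₀ = 1/√(LC) = 1/√(0.8 × 0.00023) = 73.72 rad/s
f₀ = ω₀/(2π) = 11.7 Hz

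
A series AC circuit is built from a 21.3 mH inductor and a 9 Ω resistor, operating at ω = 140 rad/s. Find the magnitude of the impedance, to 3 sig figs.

X_L = ωL = 2.98 Ω
Z = 9.00 + j2.98 Ω
|Z| = √(9.00² + 2.98²) = 9.48 Ω

9.48 Ω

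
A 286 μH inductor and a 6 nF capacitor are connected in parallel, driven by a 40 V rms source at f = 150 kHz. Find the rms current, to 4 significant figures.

ω = 2πf = 942500 rad/s
X_L = ωL = 269.5 Ω
X_C = 1/(ωC) = 176.8 Ω
Parallel: admittances add. Y = 1/(jωL) + jωC
Y = (0 + j0.001945) S
|Y| = 0.001945 S → |Z| = 1/|Y| = 514.1 Ω, ∠Z = −∠Y = -90.00°
I = V/|Z| = 40/514.1 = 77.80 mA

77.80 mA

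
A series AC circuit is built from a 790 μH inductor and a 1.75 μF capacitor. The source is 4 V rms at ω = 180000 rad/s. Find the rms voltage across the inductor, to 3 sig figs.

4.09 V

X_L = ωL = 142 Ω
X_C = 1/(ωC) = 3.17 Ω
Net reactance X = X_L − X_C = 139 Ω
Z = j139 Ω
|Z| = √(0² + 139²) = 139 Ω
I = V/|Z| = 28.8 mA
V_L = I·|Z_L| = 0.0288 × 142 = 4.09 V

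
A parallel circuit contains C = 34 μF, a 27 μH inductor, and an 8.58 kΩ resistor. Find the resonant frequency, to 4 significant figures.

ω₀ = 1/√(LC) = 1/√(2.7e-05 × 3.4e-05) = 33000 rad/s
f₀ = ω₀/(2π) = 5.253 kHz

5.253 kHz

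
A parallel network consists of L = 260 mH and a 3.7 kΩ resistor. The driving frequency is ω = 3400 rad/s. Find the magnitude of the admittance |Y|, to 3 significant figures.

X_L = ωL = 884 Ω
Parallel: admittances add. Y = 1/R + 1/(jωL)
Y = (0.000270 − j0.00113) S
|Y| = 0.00116 S → |Z| = 1/|Y| = 860 Ω, ∠Z = −∠Y = 76.6°

1.16 mS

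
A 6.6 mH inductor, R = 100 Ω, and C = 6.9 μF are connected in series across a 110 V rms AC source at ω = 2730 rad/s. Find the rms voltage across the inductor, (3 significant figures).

X_L = ωL = 18.0 Ω
X_C = 1/(ωC) = 53.1 Ω
Net reactance X = X_L − X_C = -35.1 Ω
Z = 100 − j35.1 Ω
|Z| = √(100² + 35.1²) = 106 Ω
I = V/|Z| = 1.04 A
V_L = I·|Z_L| = 1.04 × 18.0 = 18.7 V

18.7 V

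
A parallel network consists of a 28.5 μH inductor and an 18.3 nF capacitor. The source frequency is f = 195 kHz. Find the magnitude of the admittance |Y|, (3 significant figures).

6.22 mS

ω = 2πf = 1.225e+06 rad/s
X_L = ωL = 34.9 Ω
X_C = 1/(ωC) = 44.6 Ω
Parallel: admittances add. Y = 1/(jωL) + jωC
Y = (0 − j0.00622) S
|Y| = 0.00622 S → |Z| = 1/|Y| = 161 Ω, ∠Z = −∠Y = 90.0°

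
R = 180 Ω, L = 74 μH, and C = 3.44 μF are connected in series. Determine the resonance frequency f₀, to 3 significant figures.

ω₀ = 1/√(LC) = 1/√(7.4e-05 × 3.44e-06) = 62680 rad/s
f₀ = ω₀/(2π) = 9.98 kHz

9.98 kHz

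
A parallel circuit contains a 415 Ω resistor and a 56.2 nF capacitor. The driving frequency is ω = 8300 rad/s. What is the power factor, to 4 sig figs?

X_C = 1/(ωC) = 2144 Ω
Parallel: admittances add. Y = 1/R + jωC
Y = (0.002410 + j0.0004665) S
|Y| = 0.002454 S → |Z| = 1/|Y| = 407.4 Ω, ∠Z = −∠Y = -10.96°
cos φ = cos(-10.96°) = 0.9818

0.9818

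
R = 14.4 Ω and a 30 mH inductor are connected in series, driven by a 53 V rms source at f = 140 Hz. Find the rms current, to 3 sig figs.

ω = 2πf = 879.6 rad/s
X_L = ωL = 26.4 Ω
Z = 14.4 + j26.4 Ω
|Z| = √(14.4² + 26.4²) = 30.1 Ω
I = V/|Z| = 53/30.1 = 1.76 A

1.76 A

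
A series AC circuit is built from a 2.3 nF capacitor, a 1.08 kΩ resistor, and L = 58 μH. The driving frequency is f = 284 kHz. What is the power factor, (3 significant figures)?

0.992

ω = 2πf = 1.784e+06 rad/s
X_L = ωL = 103 Ω
X_C = 1/(ωC) = 244 Ω
Net reactance X = X_L − X_C = -140 Ω
Z = 1080 − j140 Ω
|Z| = √(1080² + 140²) = 1090 Ω
∠Z = arctan(-140/1080) = -7.39°
cos φ = cos(-7.39°) = 0.992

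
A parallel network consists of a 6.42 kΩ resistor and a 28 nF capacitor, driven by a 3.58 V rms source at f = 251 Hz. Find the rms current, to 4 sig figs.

ω = 2πf = 1577 rad/s
X_C = 1/(ωC) = 22650 Ω
Parallel: admittances add. Y = 1/R + jωC
Y = (0.0001558 + j4.416e-05) S
|Y| = 0.0001619 S → |Z| = 1/|Y| = 6177 Ω, ∠Z = −∠Y = -15.83°
I = V/|Z| = 3.58/6177 = 579.6 μA

579.6 μA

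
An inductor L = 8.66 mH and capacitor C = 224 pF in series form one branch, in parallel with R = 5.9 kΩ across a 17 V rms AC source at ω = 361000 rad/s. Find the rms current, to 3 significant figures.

X_L = ωL = 3130 Ω
X_C = 1/(ωC) = 12400 Ω
Branch 1: Z₁ = R = 5900 Ω
Branch 2 (series LC): Z₂ = j(X_L − X_C) = −j9240 Ω
Parallel: Z = Z₁Z₂/(Z₁+Z₂), |Z| = 4970 Ω, ∠Z = -32.6°
I = V/|Z| = 17/4970 = 3.42 mA

3.42 mA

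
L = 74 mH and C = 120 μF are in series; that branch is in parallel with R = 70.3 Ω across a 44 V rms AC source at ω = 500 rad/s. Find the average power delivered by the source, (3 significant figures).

27.5 W

X_L = ωL = 37.0 Ω
X_C = 1/(ωC) = 16.7 Ω
Branch 1: Z₁ = R = 70.3 Ω
Branch 2 (series LC): Z₂ = j(X_L − X_C) = j20.3 Ω
Parallel: Z = Z₁Z₂/(Z₁+Z₂), |Z| = 19.5 Ω, ∠Z = 73.9°
I = V/|Z| = 2.25 A
P = VI cos φ = 44 × 2.25 × cos(73.9°) = 27.5 W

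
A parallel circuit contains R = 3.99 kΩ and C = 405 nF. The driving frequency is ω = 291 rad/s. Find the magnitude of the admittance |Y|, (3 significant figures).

277 μS

X_C = 1/(ωC) = 8490 Ω
Parallel: admittances add. Y = 1/R + jωC
Y = (0.000251 + j0.000118) S
|Y| = 0.000277 S → |Z| = 1/|Y| = 3610 Ω, ∠Z = −∠Y = -25.2°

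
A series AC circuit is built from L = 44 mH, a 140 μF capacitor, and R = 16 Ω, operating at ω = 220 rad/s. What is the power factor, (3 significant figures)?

0.575

X_L = ωL = 9.68 Ω
X_C = 1/(ωC) = 32.5 Ω
Net reactance X = X_L − X_C = -22.8 Ω
Z = 16.0 − j22.8 Ω
|Z| = √(16.0² + 22.8²) = 27.8 Ω
∠Z = arctan(-22.8/16.0) = -54.9°
cos φ = cos(-54.9°) = 0.575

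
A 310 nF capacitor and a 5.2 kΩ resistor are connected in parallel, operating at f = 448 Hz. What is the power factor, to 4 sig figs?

0.2152

ω = 2πf = 2815 rad/s
X_C = 1/(ωC) = 1146 Ω
Parallel: admittances add. Y = 1/R + jωC
Y = (0.0001923 + j0.0008726) S
|Y| = 0.0008935 S → |Z| = 1/|Y| = 1119 Ω, ∠Z = −∠Y = -77.57°
cos φ = cos(-77.57°) = 0.2152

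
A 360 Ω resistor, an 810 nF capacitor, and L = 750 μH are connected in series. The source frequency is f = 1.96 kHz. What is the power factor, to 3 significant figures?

0.969

ω = 2πf = 12320 rad/s
X_L = ωL = 9.24 Ω
X_C = 1/(ωC) = 100 Ω
Net reactance X = X_L − X_C = -91.0 Ω
Z = 360 − j91.0 Ω
|Z| = √(360² + 91.0²) = 371 Ω
∠Z = arctan(-91.0/360) = -14.2°
cos φ = cos(-14.2°) = 0.969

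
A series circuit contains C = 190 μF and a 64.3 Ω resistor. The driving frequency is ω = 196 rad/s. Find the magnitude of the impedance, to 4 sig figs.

69.68 Ω

X_C = 1/(ωC) = 26.85 Ω
Z = 64.30 − j26.85 Ω
|Z| = √(64.30² + 26.85²) = 69.68 Ω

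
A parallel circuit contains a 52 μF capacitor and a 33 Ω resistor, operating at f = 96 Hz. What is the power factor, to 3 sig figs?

0.695

ω = 2πf = 603.2 rad/s
X_C = 1/(ωC) = 31.9 Ω
Parallel: admittances add. Y = 1/R + jωC
Y = (0.0303 + j0.0314) S
|Y| = 0.0436 S → |Z| = 1/|Y| = 22.9 Ω, ∠Z = −∠Y = -46.0°
cos φ = cos(-46.0°) = 0.695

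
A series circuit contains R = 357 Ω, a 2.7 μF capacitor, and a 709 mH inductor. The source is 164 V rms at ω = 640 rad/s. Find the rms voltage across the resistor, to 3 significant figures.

X_L = ωL = 454 Ω
X_C = 1/(ωC) = 579 Ω
Net reactance X = X_L − X_C = -125 Ω
Z = 357 − j125 Ω
|Z| = √(357² + 125²) = 378 Ω
I = V/|Z| = 434 mA
V_R = I·|Z_R| = 0.434 × 357 = 155 V

155 V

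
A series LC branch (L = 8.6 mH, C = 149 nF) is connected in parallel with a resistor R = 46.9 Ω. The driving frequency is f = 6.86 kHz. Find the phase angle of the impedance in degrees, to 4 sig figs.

ω = 2πf = 43100 rad/s
X_L = ωL = 370.7 Ω
X_C = 1/(ωC) = 155.7 Ω
Branch 1: Z₁ = R = 46.90 Ω
Branch 2 (series LC): Z₂ = j(X_L − X_C) = j215.0 Ω
Parallel: Z = Z₁Z₂/(Z₁+Z₂), |Z| = 45.82 Ω, ∠Z = 12.31°

12.31°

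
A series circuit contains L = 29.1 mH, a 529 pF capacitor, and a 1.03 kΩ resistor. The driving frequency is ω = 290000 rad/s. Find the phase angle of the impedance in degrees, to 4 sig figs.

61.79°

X_L = ωL = 8439 Ω
X_C = 1/(ωC) = 6518 Ω
Net reactance X = X_L − X_C = 1921 Ω
Z = 1030 + j1921 Ω
|Z| = √(1030² + 1921²) = 2179 Ω
∠Z = arctan(1921/1030) = 61.79°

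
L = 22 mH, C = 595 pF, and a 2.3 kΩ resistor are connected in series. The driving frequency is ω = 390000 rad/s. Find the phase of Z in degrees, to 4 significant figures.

X_L = ωL = 8580 Ω
X_C = 1/(ωC) = 4309 Ω
Net reactance X = X_L − X_C = 4271 Ω
Z = 2300 + j4271 Ω
|Z| = √(2300² + 4271²) = 4851 Ω
∠Z = arctan(4271/2300) = 61.69°

61.69°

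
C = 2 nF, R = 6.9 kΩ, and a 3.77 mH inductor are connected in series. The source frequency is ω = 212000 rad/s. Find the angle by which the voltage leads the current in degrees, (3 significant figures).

-12.7°

X_L = ωL = 799 Ω
X_C = 1/(ωC) = 2360 Ω
Net reactance X = X_L − X_C = -1560 Ω
Z = 6900 − j1560 Ω
|Z| = √(6900² + 1560²) = 7070 Ω
∠Z = arctan(-1560/6900) = -12.7°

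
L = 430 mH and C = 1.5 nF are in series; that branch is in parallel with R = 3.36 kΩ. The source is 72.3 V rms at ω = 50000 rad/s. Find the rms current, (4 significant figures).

X_L = ωL = 21500 Ω
X_C = 1/(ωC) = 13330 Ω
Branch 1: Z₁ = R = 3360 Ω
Branch 2 (series LC): Z₂ = j(X_L − X_C) = j8167 Ω
Parallel: Z = Z₁Z₂/(Z₁+Z₂), |Z| = 3107 Ω, ∠Z = 22.36°
I = V/|Z| = 72.3/3107 = 23.27 mA

23.27 mA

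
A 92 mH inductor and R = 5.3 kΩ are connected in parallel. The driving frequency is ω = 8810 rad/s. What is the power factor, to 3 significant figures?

X_L = ωL = 811 Ω
Parallel: admittances add. Y = 1/R + 1/(jωL)
Y = (0.000189 − j0.00123) S
|Y| = 0.00125 S → |Z| = 1/|Y| = 801 Ω, ∠Z = −∠Y = 81.3°
cos φ = cos(81.3°) = 0.151

0.151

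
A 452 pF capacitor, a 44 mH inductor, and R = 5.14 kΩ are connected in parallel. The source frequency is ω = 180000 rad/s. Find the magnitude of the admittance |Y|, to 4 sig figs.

X_L = ωL = 7920 Ω
X_C = 1/(ωC) = 12290 Ω
Parallel: admittances add. Y = 1/R + 1/(jωL) + jωC
Y = (0.0001946 − j4.49e-05) S
|Y| = 0.0001997 S → |Z| = 1/|Y| = 5008 Ω, ∠Z = −∠Y = 13.00°

199.7 μS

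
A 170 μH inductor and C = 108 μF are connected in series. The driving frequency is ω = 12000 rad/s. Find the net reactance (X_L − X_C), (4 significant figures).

1.268 Ω

X_L = ωL = 2.040 Ω
X_C = 1/(ωC) = 0.7716 Ω
X = 2.040 − 0.7716 = 1.268 Ω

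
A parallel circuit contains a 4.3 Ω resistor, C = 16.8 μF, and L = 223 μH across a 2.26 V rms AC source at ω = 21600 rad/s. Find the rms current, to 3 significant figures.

X_L = ωL = 4.82 Ω
X_C = 1/(ωC) = 2.76 Ω
Parallel: admittances add. Y = 1/R + 1/(jωL) + jωC
Y = (0.233 + j0.155) S
|Y| = 0.280 S → |Z| = 1/|Y| = 3.58 Ω, ∠Z = −∠Y = -33.7°
I = V/|Z| = 2.26/3.58 = 632 mA

632 mA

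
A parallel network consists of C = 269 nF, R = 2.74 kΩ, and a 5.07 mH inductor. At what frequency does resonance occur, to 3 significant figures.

ω₀ = 1/√(LC) = 1/√(0.00507 × 2.69e-07) = 27080 rad/s
f₀ = ω₀/(2π) = 4.31 kHz

4.31 kHz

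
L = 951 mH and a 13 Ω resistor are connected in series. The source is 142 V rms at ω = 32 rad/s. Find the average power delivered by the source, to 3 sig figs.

239 W

X_L = ωL = 30.4 Ω
Z = 13.0 + j30.4 Ω
|Z| = √(13.0² + 30.4²) = 33.1 Ω
∠Z = arctan(30.4/13.0) = 66.9°
I = V/|Z| = 4.29 A
P = VI cos φ = 142 × 4.29 × cos(66.9°) = 239 W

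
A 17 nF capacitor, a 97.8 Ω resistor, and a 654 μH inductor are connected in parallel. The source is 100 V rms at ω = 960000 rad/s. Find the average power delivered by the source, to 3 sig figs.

X_L = ωL = 628 Ω
X_C = 1/(ωC) = 61.3 Ω
Parallel: admittances add. Y = 1/R + 1/(jωL) + jωC
Y = (0.0102 + j0.0147) S
|Y| = 0.0179 S → |Z| = 1/|Y| = 55.8 Ω, ∠Z = −∠Y = -55.2°
I = V/|Z| = 1.79 A
P = VI cos φ = 100 × 1.79 × cos(-55.2°) = 102 W

102 W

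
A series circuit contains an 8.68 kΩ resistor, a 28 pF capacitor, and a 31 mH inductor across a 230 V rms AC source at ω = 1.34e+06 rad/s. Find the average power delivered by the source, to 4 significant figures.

X_L = ωL = 41540 Ω
X_C = 1/(ωC) = 26650 Ω
Net reactance X = X_L − X_C = 14890 Ω
Z = 8680 + j14890 Ω
|Z| = √(8680² + 14890²) = 17230 Ω
∠Z = arctan(14890/8680) = 59.76°
I = V/|Z| = 13.35 mA
P = VI cos φ = 230 × 0.01335 × cos(59.76°) = 1.546 W

1.546 W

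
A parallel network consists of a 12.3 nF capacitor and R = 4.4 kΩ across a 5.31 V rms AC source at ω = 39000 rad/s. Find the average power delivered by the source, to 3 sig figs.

6.41 mW

X_C = 1/(ωC) = 2080 Ω
Parallel: admittances add. Y = 1/R + jωC
Y = (0.000227 + j0.000480) S
|Y| = 0.000531 S → |Z| = 1/|Y| = 1880 Ω, ∠Z = −∠Y = -64.6°
I = V/|Z| = 2.82 mA
P = VI cos φ = 5.31 × 0.00282 × cos(-64.6°) = 6.41 mW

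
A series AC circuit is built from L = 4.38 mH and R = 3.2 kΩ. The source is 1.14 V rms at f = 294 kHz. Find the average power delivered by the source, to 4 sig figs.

54.93 μW

ω = 2πf = 1.847e+06 rad/s
X_L = ωL = 8091 Ω
Z = 3200 + j8091 Ω
|Z| = √(3200² + 8091²) = 8701 Ω
∠Z = arctan(8091/3200) = 68.42°
I = V/|Z| = 131.0 μA
P = VI cos φ = 1.14 × 0.0001310 × cos(68.42°) = 54.93 μW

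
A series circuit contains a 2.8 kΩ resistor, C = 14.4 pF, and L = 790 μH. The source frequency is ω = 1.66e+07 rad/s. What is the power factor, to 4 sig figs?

X_L = ωL = 13110 Ω
X_C = 1/(ωC) = 4183 Ω
Net reactance X = X_L − X_C = 8931 Ω
Z = 2800 + j8931 Ω
|Z| = √(2800² + 8931²) = 9359 Ω
∠Z = arctan(8931/2800) = 72.59°
cos φ = cos(72.59°) = 0.2992

0.2992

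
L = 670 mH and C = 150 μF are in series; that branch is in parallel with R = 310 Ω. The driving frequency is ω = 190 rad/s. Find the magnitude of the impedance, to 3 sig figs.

88.4 Ω

X_L = ωL = 127 Ω
X_C = 1/(ωC) = 35.1 Ω
Branch 1: Z₁ = R = 310 Ω
Branch 2 (series LC): Z₂ = j(X_L − X_C) = j92.2 Ω
Parallel: Z = Z₁Z₂/(Z₁+Z₂), |Z| = 88.4 Ω, ∠Z = 73.4°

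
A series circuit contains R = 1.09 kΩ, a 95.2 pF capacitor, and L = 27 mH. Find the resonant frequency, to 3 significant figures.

ω₀ = 1/√(LC) = 1/√(0.027 × 9.52e-11) = 623700 rad/s
f₀ = ω₀/(2π) = 99.3 kHz

99.3 kHz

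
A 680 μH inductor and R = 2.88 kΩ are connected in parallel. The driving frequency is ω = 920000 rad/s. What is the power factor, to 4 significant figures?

X_L = ωL = 625.6 Ω
Parallel: admittances add. Y = 1/R + 1/(jωL)
Y = (0.0003472 − j0.001598) S
|Y| = 0.001636 S → |Z| = 1/|Y| = 611.3 Ω, ∠Z = −∠Y = 77.74°
cos φ = cos(77.74°) = 0.2123

0.2123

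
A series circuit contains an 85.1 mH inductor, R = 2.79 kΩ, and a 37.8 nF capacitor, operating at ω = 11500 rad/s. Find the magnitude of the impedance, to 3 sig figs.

X_L = ωL = 979 Ω
X_C = 1/(ωC) = 2300 Ω
Net reactance X = X_L − X_C = -1320 Ω
Z = 2790 − j1320 Ω
|Z| = √(2790² + 1320²) = 3090 Ω

3090 Ω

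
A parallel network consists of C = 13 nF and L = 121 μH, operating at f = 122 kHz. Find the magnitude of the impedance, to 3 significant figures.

ω = 2πf = 766500 rad/s
X_L = ωL = 92.8 Ω
X_C = 1/(ωC) = 100 Ω
Parallel: admittances add. Y = 1/(jωL) + jωC
Y = (0 − j0.000816) S
|Y| = 0.000816 S → |Z| = 1/|Y| = 1230 Ω, ∠Z = −∠Y = 90.0°

1230 Ω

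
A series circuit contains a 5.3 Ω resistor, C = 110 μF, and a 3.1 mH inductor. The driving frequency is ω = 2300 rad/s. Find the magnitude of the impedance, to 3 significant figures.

6.18 Ω

X_L = ωL = 7.13 Ω
X_C = 1/(ωC) = 3.95 Ω
Net reactance X = X_L − X_C = 3.18 Ω
Z = 5.30 + j3.18 Ω
|Z| = √(5.30² + 3.18²) = 6.18 Ω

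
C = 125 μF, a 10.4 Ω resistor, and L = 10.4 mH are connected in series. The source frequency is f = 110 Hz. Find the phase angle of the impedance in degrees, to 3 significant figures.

ω = 2πf = 691.2 rad/s
X_L = ωL = 7.19 Ω
X_C = 1/(ωC) = 11.6 Ω
Net reactance X = X_L − X_C = -4.39 Ω
Z = 10.4 − j4.39 Ω
|Z| = √(10.4² + 4.39²) = 11.3 Ω
∠Z = arctan(-4.39/10.4) = -22.9°

-22.9°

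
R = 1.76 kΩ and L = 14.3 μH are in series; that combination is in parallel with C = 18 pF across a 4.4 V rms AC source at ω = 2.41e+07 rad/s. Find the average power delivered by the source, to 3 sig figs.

10.6 mW

X_L = ωL = 345 Ω
X_C = 1/(ωC) = 2310 Ω
Branch 1 (R+jX_L): Z₁ = 1760 + j345 Ω, |Z₁| = 1790 Ω
Branch 2 (−jX_C): Z₂ = −j2310 Ω
Parallel: Z = Z₁Z₂/(Z₁+Z₂), |Z| = 1570 Ω, ∠Z = -30.8°
I = V/|Z| = 2.80 mA
P = VI cos φ = 4.4 × 0.00280 × cos(-30.8°) = 10.6 mW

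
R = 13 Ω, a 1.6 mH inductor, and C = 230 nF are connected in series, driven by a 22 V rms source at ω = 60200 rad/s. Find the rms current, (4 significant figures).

X_L = ωL = 96.32 Ω
X_C = 1/(ωC) = 72.22 Ω
Net reactance X = X_L − X_C = 24.10 Ω
Z = 13.00 + j24.10 Ω
|Z| = √(13.00² + 24.10²) = 27.38 Ω
I = V/|Z| = 22/27.38 = 803.5 mA

803.5 mA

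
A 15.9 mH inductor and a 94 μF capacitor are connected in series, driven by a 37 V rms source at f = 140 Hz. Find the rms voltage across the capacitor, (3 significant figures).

236 V

ω = 2πf = 879.6 rad/s
X_L = ωL = 14.0 Ω
X_C = 1/(ωC) = 12.1 Ω
Net reactance X = X_L − X_C = 1.89 Ω
Z = j1.89 Ω
|Z| = √(0² + 1.89²) = 1.89 Ω
I = V/|Z| = 19.6 A
V_C = I·|Z_C| = 19.6 × 12.1 = 236 V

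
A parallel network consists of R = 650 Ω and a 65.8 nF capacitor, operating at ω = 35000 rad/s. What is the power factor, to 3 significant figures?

X_C = 1/(ωC) = 434 Ω
Parallel: admittances add. Y = 1/R + jωC
Y = (0.00154 + j0.00230) S
|Y| = 0.00277 S → |Z| = 1/|Y| = 361 Ω, ∠Z = −∠Y = -56.3°
cos φ = cos(-56.3°) = 0.555

0.555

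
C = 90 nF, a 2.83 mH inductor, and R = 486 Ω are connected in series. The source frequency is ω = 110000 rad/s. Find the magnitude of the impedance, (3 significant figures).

530 Ω

X_L = ωL = 311 Ω
X_C = 1/(ωC) = 101 Ω
Net reactance X = X_L − X_C = 210 Ω
Z = 486 + j210 Ω
|Z| = √(486² + 210²) = 530 Ω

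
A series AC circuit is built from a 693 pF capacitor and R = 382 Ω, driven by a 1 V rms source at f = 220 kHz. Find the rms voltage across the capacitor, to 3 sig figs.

0.939 V

ω = 2πf = 1.382e+06 rad/s
X_C = 1/(ωC) = 1040 Ω
Z = 382 − j1040 Ω
|Z| = √(382² + 1040²) = 1110 Ω
I = V/|Z| = 900 μA
V_C = I·|Z_C| = 0.000900 × 1040 = 0.939 V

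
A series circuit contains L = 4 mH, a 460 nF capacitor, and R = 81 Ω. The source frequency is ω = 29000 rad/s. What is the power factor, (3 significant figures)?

X_L = ωL = 116 Ω
X_C = 1/(ωC) = 75.0 Ω
Net reactance X = X_L − X_C = 41.0 Ω
Z = 81.0 + j41.0 Ω
|Z| = √(81.0² + 41.0²) = 90.8 Ω
∠Z = arctan(41.0/81.0) = 26.9°
cos φ = cos(26.9°) = 0.892

0.892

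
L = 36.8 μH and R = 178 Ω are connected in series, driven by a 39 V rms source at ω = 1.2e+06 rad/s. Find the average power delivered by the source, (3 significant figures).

X_L = ωL = 44.2 Ω
Z = 178 + j44.2 Ω
|Z| = √(178² + 44.2²) = 183 Ω
∠Z = arctan(44.2/178) = 13.9°
I = V/|Z| = 213 mA
P = VI cos φ = 39 × 0.213 × cos(13.9°) = 8.05 W

8.05 W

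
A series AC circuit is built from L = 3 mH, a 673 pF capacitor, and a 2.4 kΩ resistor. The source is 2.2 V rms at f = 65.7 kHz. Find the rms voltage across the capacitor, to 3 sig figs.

2.35 V

ω = 2πf = 412800 rad/s
X_L = ωL = 1240 Ω
X_C = 1/(ωC) = 3600 Ω
Net reactance X = X_L − X_C = -2360 Ω
Z = 2400 − j2360 Ω
|Z| = √(2400² + 2360²) = 3370 Ω
I = V/|Z| = 653 μA
V_C = I·|Z_C| = 0.000653 × 3600 = 2.35 V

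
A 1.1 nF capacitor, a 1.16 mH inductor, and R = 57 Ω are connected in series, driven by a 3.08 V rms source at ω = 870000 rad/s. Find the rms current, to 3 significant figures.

X_L = ωL = 1010 Ω
X_C = 1/(ωC) = 1040 Ω
Net reactance X = X_L − X_C = -35.7 Ω
Z = 57.0 − j35.7 Ω
|Z| = √(57.0² + 35.7²) = 67.3 Ω
I = V/|Z| = 3.08/67.3 = 45.8 mA

45.8 mA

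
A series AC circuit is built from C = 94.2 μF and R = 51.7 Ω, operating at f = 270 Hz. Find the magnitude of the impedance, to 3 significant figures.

ω = 2πf = 1696 rad/s
X_C = 1/(ωC) = 6.26 Ω
Z = 51.7 − j6.26 Ω
|Z| = √(51.7² + 6.26²) = 52.1 Ω

52.1 Ω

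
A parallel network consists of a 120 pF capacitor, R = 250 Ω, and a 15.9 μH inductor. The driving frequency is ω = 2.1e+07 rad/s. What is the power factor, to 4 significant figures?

X_L = ωL = 333.9 Ω
X_C = 1/(ωC) = 396.8 Ω
Parallel: admittances add. Y = 1/R + 1/(jωL) + jωC
Y = (0.004000 − j0.0004749) S
|Y| = 0.004028 S → |Z| = 1/|Y| = 248.3 Ω, ∠Z = −∠Y = 6.771°
cos φ = cos(6.771°) = 0.9930

0.9930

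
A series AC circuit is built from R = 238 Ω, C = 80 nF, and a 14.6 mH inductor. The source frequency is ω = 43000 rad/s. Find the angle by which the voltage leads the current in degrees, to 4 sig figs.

X_L = ωL = 627.8 Ω
X_C = 1/(ωC) = 290.7 Ω
Net reactance X = X_L − X_C = 337.1 Ω
Z = 238.0 + j337.1 Ω
|Z| = √(238.0² + 337.1²) = 412.7 Ω
∠Z = arctan(337.1/238.0) = 54.78°

54.78°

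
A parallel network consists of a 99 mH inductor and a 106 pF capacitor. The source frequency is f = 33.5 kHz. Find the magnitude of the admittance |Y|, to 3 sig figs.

ω = 2πf = 210500 rad/s
X_L = ωL = 20800 Ω
X_C = 1/(ωC) = 44800 Ω
Parallel: admittances add. Y = 1/(jωL) + jωC
Y = (0 − j2.57e-05) S
|Y| = 2.57e-05 S → |Z| = 1/|Y| = 38900 Ω, ∠Z = −∠Y = 90.0°

25.7 μS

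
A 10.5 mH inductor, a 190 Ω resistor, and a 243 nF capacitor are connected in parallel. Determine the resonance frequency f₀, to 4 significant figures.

3.151 kHz

ω₀ = 1/√(LC) = 1/√(0.0105 × 2.43e-07) = 19800 rad/s
f₀ = ω₀/(2π) = 3.151 kHz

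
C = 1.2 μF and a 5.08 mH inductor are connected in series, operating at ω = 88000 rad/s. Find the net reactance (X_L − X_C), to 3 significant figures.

X_L = ωL = 447 Ω
X_C = 1/(ωC) = 9.47 Ω
X = 447 − 9.47 = 438 Ω

438 Ω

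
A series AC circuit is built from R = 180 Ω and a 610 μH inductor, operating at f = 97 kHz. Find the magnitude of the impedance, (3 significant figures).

ω = 2πf = 609500 rad/s
X_L = ωL = 372 Ω
Z = 180 + j372 Ω
|Z| = √(180² + 372²) = 413 Ω

413 Ω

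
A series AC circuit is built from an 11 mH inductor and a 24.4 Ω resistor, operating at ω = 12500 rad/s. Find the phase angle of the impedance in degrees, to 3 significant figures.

X_L = ωL = 138 Ω
Z = 24.4 + j138 Ω
|Z| = √(24.4² + 138²) = 140 Ω
∠Z = arctan(138/24.4) = 79.9°

79.9°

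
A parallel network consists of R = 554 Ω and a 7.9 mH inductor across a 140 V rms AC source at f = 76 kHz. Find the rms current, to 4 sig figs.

ω = 2πf = 477500 rad/s
X_L = ωL = 3772 Ω
Parallel: admittances add. Y = 1/R + 1/(jωL)
Y = (0.001805 − j0.0002651) S
|Y| = 0.001824 S → |Z| = 1/|Y| = 548.1 Ω, ∠Z = −∠Y = 8.354°
I = V/|Z| = 140/548.1 = 255.4 mA

255.4 mA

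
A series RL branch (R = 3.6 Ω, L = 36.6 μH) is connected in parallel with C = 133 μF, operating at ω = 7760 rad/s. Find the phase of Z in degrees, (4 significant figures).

-74.72°

X_L = ωL = 0.2840 Ω
X_C = 1/(ωC) = 0.9689 Ω
Branch 1 (R+jX_L): Z₁ = 3.600 + j0.2840 Ω, |Z₁| = 3.611 Ω
Branch 2 (−jX_C): Z₂ = −j0.9689 Ω
Parallel: Z = Z₁Z₂/(Z₁+Z₂), |Z| = 0.9548 Ω, ∠Z = -74.72°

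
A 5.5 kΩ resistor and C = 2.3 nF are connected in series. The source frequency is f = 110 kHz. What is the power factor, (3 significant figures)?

0.994

ω = 2πf = 691200 rad/s
X_C = 1/(ωC) = 629 Ω
Z = 5500 − j629 Ω
|Z| = √(5500² + 629²) = 5540 Ω
∠Z = arctan(-629/5500) = -6.52°
cos φ = cos(-6.52°) = 0.994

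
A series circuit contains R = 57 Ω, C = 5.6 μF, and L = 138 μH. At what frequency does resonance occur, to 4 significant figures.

5.725 kHz

ω₀ = 1/√(LC) = 1/√(0.000138 × 5.6e-06) = 35970 rad/s
f₀ = ω₀/(2π) = 5.725 kHz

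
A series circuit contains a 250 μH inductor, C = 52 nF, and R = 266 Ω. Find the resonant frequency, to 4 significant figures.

ω₀ = 1/√(LC) = 1/√(0.00025 × 5.2e-08) = 277400 rad/s
f₀ = ω₀/(2π) = 44.14 kHz

44.14 kHz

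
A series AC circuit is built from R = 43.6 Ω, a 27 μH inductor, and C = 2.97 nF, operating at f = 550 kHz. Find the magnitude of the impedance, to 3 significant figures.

ω = 2πf = 3.456e+06 rad/s
X_L = ωL = 93.3 Ω
X_C = 1/(ωC) = 97.4 Ω
Net reactance X = X_L − X_C = -4.13 Ω
Z = 43.6 − j4.13 Ω
|Z| = √(43.6² + 4.13²) = 43.8 Ω

43.8 Ω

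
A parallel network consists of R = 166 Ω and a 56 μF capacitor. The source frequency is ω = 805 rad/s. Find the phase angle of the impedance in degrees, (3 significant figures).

-82.4°

X_C = 1/(ωC) = 22.2 Ω
Parallel: admittances add. Y = 1/R + jωC
Y = (0.00602 + j0.0451) S
|Y| = 0.0455 S → |Z| = 1/|Y| = 22.0 Ω, ∠Z = −∠Y = -82.4°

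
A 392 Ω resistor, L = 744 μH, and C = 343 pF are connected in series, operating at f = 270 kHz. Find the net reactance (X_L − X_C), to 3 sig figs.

-456 Ω

ω = 2πf = 1.696e+06 rad/s
X_L = ωL = 1260 Ω
X_C = 1/(ωC) = 1720 Ω
X = 1260 − 1720 = -456 Ω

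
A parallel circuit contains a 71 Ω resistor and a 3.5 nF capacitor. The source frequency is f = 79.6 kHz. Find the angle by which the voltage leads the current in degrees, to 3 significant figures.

-7.08°

ω = 2πf = 500100 rad/s
X_C = 1/(ωC) = 571 Ω
Parallel: admittances add. Y = 1/R + jωC
Y = (0.0141 + j0.00175) S
|Y| = 0.0142 S → |Z| = 1/|Y| = 70.5 Ω, ∠Z = −∠Y = -7.08°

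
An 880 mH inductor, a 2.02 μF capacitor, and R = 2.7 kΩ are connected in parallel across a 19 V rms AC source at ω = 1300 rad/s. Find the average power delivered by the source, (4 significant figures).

X_L = ωL = 1144 Ω
X_C = 1/(ωC) = 380.8 Ω
Parallel: admittances add. Y = 1/R + 1/(jωL) + jωC
Y = (0.0003704 + j0.001752) S
|Y| = 0.001791 S → |Z| = 1/|Y| = 558.5 Ω, ∠Z = −∠Y = -78.06°
I = V/|Z| = 34.02 mA
P = VI cos φ = 19 × 0.03402 × cos(-78.06°) = 133.7 mW

133.7 mW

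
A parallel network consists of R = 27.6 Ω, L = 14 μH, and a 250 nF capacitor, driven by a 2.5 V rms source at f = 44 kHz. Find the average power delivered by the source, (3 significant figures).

226 mW

ω = 2πf = 276500 rad/s
X_L = ωL = 3.87 Ω
X_C = 1/(ωC) = 14.5 Ω
Parallel: admittances add. Y = 1/R + 1/(jωL) + jωC
Y = (0.0362 − j0.189) S
|Y| = 0.193 S → |Z| = 1/|Y| = 5.19 Ω, ∠Z = −∠Y = 79.2°
I = V/|Z| = 482 mA
P = VI cos φ = 2.5 × 0.482 × cos(79.2°) = 226 mW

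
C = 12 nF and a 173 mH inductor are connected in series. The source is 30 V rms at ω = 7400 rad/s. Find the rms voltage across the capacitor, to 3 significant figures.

33.8 V

X_L = ωL = 1280 Ω
X_C = 1/(ωC) = 11300 Ω
Net reactance X = X_L − X_C = -9980 Ω
Z = − j9980 Ω
|Z| = √(0² + 9980²) = 9980 Ω
I = V/|Z| = 3.01 mA
V_C = I·|Z_C| = 0.00301 × 11300 = 33.8 V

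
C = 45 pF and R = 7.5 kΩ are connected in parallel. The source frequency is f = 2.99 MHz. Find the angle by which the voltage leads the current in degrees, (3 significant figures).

ω = 2πf = 1.879e+07 rad/s
X_C = 1/(ωC) = 1180 Ω
Parallel: admittances add. Y = 1/R + jωC
Y = (0.000133 + j0.000845) S
|Y| = 0.000856 S → |Z| = 1/|Y| = 1170 Ω, ∠Z = −∠Y = -81.0°

-81.0°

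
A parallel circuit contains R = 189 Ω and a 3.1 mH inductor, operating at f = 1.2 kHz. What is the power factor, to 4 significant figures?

ω = 2πf = 7540 rad/s
X_L = ωL = 23.37 Ω
Parallel: admittances add. Y = 1/R + 1/(jωL)
Y = (0.005291 − j0.04278) S
|Y| = 0.04311 S → |Z| = 1/|Y| = 23.20 Ω, ∠Z = −∠Y = 82.95°
cos φ = cos(82.95°) = 0.1227

0.1227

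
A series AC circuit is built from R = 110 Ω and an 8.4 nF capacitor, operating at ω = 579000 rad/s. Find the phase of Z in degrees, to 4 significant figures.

-61.85°

X_C = 1/(ωC) = 205.6 Ω
Z = 110.0 − j205.6 Ω
|Z| = √(110.0² + 205.6²) = 233.2 Ω
∠Z = arctan(-205.6/110.0) = -61.85°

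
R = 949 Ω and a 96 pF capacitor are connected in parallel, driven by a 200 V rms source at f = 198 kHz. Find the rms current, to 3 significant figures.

212 mA

ω = 2πf = 1.244e+06 rad/s
X_C = 1/(ωC) = 8370 Ω
Parallel: admittances add. Y = 1/R + jωC
Y = (0.00105 + j0.000119) S
|Y| = 0.00106 S → |Z| = 1/|Y| = 943 Ω, ∠Z = −∠Y = -6.47°
I = V/|Z| = 200/943 = 212 mA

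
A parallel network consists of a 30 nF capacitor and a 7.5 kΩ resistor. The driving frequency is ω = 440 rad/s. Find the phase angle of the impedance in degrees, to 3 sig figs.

X_C = 1/(ωC) = 75800 Ω
Parallel: admittances add. Y = 1/R + jωC
Y = (0.000133 + j1.32e-05) S
|Y| = 0.000134 S → |Z| = 1/|Y| = 7460 Ω, ∠Z = −∠Y = -5.65°

-5.65°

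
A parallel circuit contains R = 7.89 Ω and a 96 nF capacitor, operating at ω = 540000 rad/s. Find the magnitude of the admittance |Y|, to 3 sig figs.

137 mS

X_C = 1/(ωC) = 19.3 Ω
Parallel: admittances add. Y = 1/R + jωC
Y = (0.127 + j0.0518) S
|Y| = 0.137 S → |Z| = 1/|Y| = 7.30 Ω, ∠Z = −∠Y = -22.2°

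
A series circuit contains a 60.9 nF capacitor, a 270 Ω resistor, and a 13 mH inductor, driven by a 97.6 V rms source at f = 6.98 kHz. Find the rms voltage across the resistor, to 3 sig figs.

79.0 V

ω = 2πf = 43860 rad/s
X_L = ωL = 570 Ω
X_C = 1/(ωC) = 374 Ω
Net reactance X = X_L − X_C = 196 Ω
Z = 270 + j196 Ω
|Z| = √(270² + 196²) = 333 Ω
I = V/|Z| = 293 mA
V_R = I·|Z_R| = 0.293 × 270 = 79.0 V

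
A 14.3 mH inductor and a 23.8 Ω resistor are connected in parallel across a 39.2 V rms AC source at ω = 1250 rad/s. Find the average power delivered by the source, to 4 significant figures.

X_L = ωL = 17.88 Ω
Parallel: admittances add. Y = 1/R + 1/(jωL)
Y = (0.04202 − j0.05594) S
|Y| = 0.06997 S → |Z| = 1/|Y| = 14.29 Ω, ∠Z = −∠Y = 53.09°
I = V/|Z| = 2.743 A
P = VI cos φ = 39.2 × 2.743 × cos(53.09°) = 64.56 W

64.56 W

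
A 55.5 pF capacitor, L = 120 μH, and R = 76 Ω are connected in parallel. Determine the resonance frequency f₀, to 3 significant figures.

ω₀ = 1/√(LC) = 1/√(0.00012 × 5.55e-11) = 1.225e+07 rad/s
f₀ = ω₀/(2π) = 1.95 MHz

1.95 MHz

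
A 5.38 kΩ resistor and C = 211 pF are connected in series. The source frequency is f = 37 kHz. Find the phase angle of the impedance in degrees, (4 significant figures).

-75.22°

ω = 2πf = 232500 rad/s
X_C = 1/(ωC) = 20390 Ω
Z = 5380 − j20390 Ω
|Z| = √(5380² + 20390²) = 21080 Ω
∠Z = arctan(-20390/5380) = -75.22°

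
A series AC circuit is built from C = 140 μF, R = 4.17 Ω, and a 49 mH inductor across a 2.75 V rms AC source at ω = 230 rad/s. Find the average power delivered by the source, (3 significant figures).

X_L = ωL = 11.3 Ω
X_C = 1/(ωC) = 31.1 Ω
Net reactance X = X_L − X_C = -19.8 Ω
Z = 4.17 − j19.8 Ω
|Z| = √(4.17² + 19.8²) = 20.2 Ω
∠Z = arctan(-19.8/4.17) = -78.1°
I = V/|Z| = 136 mA
P = VI cos φ = 2.75 × 0.136 × cos(-78.1°) = 77.1 mW

77.1 mW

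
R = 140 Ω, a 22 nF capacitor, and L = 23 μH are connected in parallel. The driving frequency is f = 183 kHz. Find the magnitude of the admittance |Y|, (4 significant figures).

ω = 2πf = 1.15e+06 rad/s
X_L = ωL = 26.45 Ω
X_C = 1/(ωC) = 39.53 Ω
Parallel: admittances add. Y = 1/R + 1/(jωL) + jωC
Y = (0.007143 − j0.01252) S
|Y| = 0.01441 S → |Z| = 1/|Y| = 69.39 Ω, ∠Z = −∠Y = 60.29°

14.41 mS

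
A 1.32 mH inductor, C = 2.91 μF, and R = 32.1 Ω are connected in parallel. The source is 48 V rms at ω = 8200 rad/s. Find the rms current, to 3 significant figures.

X_L = ωL = 10.8 Ω
X_C = 1/(ωC) = 41.9 Ω
Parallel: admittances add. Y = 1/R + 1/(jωL) + jωC
Y = (0.0312 − j0.0685) S
|Y| = 0.0753 S → |Z| = 1/|Y| = 13.3 Ω, ∠Z = −∠Y = 65.6°
I = V/|Z| = 48/13.3 = 3.61 A

3.61 A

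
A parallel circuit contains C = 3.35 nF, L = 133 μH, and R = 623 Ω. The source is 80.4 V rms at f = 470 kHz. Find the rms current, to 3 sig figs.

605 mA

ω = 2πf = 2.953e+06 rad/s
X_L = ωL = 393 Ω
X_C = 1/(ωC) = 101 Ω
Parallel: admittances add. Y = 1/R + 1/(jωL) + jωC
Y = (0.00161 + j0.00735) S
|Y| = 0.00752 S → |Z| = 1/|Y| = 133 Ω, ∠Z = −∠Y = -77.7°
I = V/|Z| = 80.4/133 = 605 mA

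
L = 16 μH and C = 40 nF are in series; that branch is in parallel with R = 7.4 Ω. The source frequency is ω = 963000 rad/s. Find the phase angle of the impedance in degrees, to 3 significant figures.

X_L = ωL = 15.4 Ω
X_C = 1/(ωC) = 26.0 Ω
Branch 1: Z₁ = R = 7.40 Ω
Branch 2 (series LC): Z₂ = j(X_L − X_C) = −j10.6 Ω
Parallel: Z = Z₁Z₂/(Z₁+Z₂), |Z| = 6.06 Ω, ∠Z = -35.0°

-35.0°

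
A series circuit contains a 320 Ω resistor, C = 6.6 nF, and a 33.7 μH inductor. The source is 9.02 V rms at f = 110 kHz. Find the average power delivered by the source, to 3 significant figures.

185 mW

ω = 2πf = 691200 rad/s
X_L = ωL = 23.3 Ω
X_C = 1/(ωC) = 219 Ω
Net reactance X = X_L − X_C = -196 Ω
Z = 320 − j196 Ω
|Z| = √(320² + 196²) = 375 Ω
∠Z = arctan(-196/320) = -31.5°
I = V/|Z| = 24.0 mA
P = VI cos φ = 9.02 × 0.0240 × cos(-31.5°) = 185 mW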